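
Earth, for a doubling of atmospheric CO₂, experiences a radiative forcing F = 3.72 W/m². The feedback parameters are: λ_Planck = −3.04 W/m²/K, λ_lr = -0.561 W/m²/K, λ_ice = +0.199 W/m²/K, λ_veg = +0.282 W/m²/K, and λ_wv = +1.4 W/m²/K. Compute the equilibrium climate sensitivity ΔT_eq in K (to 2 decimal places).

Net feedback parameter λ = (−3.04) + (-0.561) + (+0.199) + (+0.282) + (+1.4) = -1.72 W/m²/K.
ΔT = −F/λ = −3.72/(-1.72) = 2.16 K.

2.16 K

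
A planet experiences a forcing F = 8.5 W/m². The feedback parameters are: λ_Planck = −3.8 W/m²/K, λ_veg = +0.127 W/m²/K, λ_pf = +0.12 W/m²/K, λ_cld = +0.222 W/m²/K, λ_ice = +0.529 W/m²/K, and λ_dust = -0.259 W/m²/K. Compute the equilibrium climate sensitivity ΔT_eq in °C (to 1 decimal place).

2.8 °C

Net feedback parameter λ = (−3.8) + (+0.127) + (+0.12) + (+0.222) + (+0.529) + (-0.259) = -3.061 W/m²/K.
ΔT = −F/λ = −8.5/(-3.061) = 2.8 °C.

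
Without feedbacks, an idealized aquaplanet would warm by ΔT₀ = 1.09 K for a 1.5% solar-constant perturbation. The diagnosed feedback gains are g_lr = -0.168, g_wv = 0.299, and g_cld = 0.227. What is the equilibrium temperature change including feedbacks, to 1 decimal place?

1.7 K

Total gain g = -0.168 + 0.299 + 0.227 = 0.358.
Amplification A = 1/(1 − 0.358) = 1.558.
ΔT = 1.09 × 1.558 = 1.7 K.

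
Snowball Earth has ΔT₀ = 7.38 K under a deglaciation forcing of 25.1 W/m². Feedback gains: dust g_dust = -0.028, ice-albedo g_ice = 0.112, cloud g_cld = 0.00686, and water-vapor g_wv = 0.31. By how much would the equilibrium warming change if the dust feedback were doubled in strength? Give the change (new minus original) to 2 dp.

Original: g = 0.40086, ΔT = 7.38/(1−0.40086) = 12.3177 K.
With doubled dust: g' = 0.37286, ΔT' = 7.38/(1−0.37286) = 11.7677 K.
Change = 11.7677 − 12.3177 = -0.55 K.

-0.55 K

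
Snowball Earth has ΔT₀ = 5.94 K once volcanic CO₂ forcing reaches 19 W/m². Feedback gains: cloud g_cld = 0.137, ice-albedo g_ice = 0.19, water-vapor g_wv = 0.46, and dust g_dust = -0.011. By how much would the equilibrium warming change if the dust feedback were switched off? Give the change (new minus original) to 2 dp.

1.37 K

Original: g = 0.776, ΔT = 5.94/(1−0.776) = 26.5179 K.
Without dust: g' = 0.787, ΔT' = 5.94/(1−0.787) = 27.8873 K.
Change = 27.8873 − 26.5179 = 1.37 K.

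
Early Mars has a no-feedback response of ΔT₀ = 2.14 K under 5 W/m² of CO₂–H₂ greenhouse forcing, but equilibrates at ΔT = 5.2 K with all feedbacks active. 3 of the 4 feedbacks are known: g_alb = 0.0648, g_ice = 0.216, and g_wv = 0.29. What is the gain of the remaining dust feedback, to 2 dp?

0.02

Amplification A = ΔT/ΔT₀ = 5.2/2.14 = 2.43.
Total gain g = 1 − 1/A = 1 − 1/2.43 = 0.5885.
Known gains sum to 0.0648 + 0.216 + 0.29 = 0.5708.
g_dust = 0.5885 − 0.5708 = 0.02.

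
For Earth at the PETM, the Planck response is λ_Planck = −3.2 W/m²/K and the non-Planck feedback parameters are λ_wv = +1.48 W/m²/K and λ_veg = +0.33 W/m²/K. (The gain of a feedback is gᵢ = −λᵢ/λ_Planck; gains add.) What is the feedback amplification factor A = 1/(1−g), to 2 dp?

2.30

Convert to gains: g_wv = 1.48/3.2 = 0.4625; g_veg = 0.33/3.2 = 0.1031.
Total gain g = 0.5656.
A = 1/(1 − 0.5656) = 2.30.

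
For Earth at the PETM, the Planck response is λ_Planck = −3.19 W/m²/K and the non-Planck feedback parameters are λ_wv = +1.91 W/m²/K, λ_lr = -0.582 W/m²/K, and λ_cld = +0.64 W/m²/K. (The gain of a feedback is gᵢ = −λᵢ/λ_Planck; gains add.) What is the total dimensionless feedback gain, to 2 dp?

Convert to gains: g_wv = 1.91/3.19 = 0.5987; g_lr = -0.582/3.19 = -0.1824; g_cld = 0.64/3.19 = 0.2006.
Total gain g = 0.6169.

0.62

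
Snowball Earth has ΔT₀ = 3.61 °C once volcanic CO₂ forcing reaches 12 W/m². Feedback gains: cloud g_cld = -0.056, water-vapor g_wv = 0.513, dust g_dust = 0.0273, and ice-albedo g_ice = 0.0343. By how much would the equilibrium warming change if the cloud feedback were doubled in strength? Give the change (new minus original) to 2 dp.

-0.78 °C

Original: g = 0.5186, ΔT = 3.61/(1−0.5186) = 7.4990 °C.
With doubled cloud: g' = 0.4626, ΔT' = 3.61/(1−0.4626) = 6.7175 °C.
Change = 6.7175 − 7.4990 = -0.78 °C.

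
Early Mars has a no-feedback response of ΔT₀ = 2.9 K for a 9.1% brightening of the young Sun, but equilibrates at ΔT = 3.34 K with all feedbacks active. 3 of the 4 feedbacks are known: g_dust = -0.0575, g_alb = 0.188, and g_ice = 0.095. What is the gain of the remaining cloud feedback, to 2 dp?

Amplification A = ΔT/ΔT₀ = 3.34/2.9 = 1.152.
Total gain g = 1 − 1/A = 1 − 1/1.152 = 0.1319.
Known gains sum to -0.0575 + 0.188 + 0.095 = 0.2255.
g_cld = 0.1319 − 0.2255 = -0.09.

-0.09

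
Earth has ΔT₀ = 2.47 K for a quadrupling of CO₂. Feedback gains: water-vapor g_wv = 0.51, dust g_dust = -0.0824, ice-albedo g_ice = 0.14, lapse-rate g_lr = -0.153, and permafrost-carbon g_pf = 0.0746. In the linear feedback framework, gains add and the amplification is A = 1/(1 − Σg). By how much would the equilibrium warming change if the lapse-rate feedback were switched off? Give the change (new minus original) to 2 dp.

2.07 K

Original: g = 0.4892, ΔT = 2.47/(1−0.4892) = 4.8356 K.
Without lapse-rate: g' = 0.6422, ΔT' = 2.47/(1−0.6422) = 6.9033 K.
Change = 6.9033 − 4.8356 = 2.07 K.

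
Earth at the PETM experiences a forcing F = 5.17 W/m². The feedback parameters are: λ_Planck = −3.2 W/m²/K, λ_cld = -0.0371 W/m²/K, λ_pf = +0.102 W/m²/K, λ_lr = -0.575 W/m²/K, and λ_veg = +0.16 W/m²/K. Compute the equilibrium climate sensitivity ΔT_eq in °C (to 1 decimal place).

Net feedback parameter λ = (−3.2) + (-0.0371) + (+0.102) + (-0.575) + (+0.16) = -3.5501 W/m²/K.
ΔT = −F/λ = −5.17/(-3.5501) = 1.5 °C.

1.5 °C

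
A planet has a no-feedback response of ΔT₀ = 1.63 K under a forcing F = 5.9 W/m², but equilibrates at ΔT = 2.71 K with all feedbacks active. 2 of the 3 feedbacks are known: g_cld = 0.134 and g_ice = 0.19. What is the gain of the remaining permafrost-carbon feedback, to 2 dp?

0.07

Amplification A = ΔT/ΔT₀ = 2.71/1.63 = 1.663.
Total gain g = 1 − 1/A = 1 − 1/1.663 = 0.3987.
Known gains sum to 0.134 + 0.19 = 0.324.
g_pf = 0.3987 − 0.324 = 0.07.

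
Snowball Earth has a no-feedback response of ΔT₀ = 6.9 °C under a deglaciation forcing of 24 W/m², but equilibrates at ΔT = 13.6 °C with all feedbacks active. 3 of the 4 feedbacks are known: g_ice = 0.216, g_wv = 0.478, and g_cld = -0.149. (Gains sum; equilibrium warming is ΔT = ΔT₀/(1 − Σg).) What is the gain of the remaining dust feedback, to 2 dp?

Amplification A = ΔT/ΔT₀ = 13.6/6.9 = 1.971.
Total gain g = 1 − 1/A = 1 − 1/1.971 = 0.4926.
Known gains sum to 0.216 + 0.478 − 0.149 = 0.545.
g_dust = 0.4926 − 0.545 = -0.05.

-0.05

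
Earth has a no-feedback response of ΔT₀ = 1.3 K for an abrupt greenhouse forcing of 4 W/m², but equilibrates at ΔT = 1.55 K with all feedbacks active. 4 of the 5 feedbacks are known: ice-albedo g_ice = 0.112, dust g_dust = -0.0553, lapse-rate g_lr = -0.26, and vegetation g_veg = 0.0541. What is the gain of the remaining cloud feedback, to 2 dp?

0.31

Amplification A = ΔT/ΔT₀ = 1.55/1.3 = 1.192.
Total gain g = 1 − 1/A = 1 − 1/1.192 = 0.1611.
Known gains sum to 0.112 − 0.0553 − 0.26 + 0.0541 = -0.1492.
g_cld = 0.1611 + 0.1492 = 0.31.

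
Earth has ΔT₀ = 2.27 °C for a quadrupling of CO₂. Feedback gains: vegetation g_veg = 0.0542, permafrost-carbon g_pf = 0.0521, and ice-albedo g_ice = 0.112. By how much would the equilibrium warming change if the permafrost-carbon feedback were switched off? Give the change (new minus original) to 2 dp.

-0.18 °C

Original: g = 0.2183, ΔT = 2.27/(1−0.2183) = 2.9039 °C.
Without permafrost-carbon: g' = 0.1662, ΔT' = 2.27/(1−0.1662) = 2.7225 °C.
Change = 2.7225 − 2.9039 = -0.18 °C.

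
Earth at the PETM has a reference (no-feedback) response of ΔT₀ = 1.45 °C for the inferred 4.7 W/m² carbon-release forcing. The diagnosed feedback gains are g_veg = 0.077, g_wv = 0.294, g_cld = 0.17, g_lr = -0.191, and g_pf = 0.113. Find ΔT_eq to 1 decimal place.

2.7 °C

Total gain g = 0.077 + 0.294 + 0.17 − 0.191 + 0.113 = 0.463.
Amplification A = 1/(1 − 0.463) = 1.862.
ΔT = 1.45 × 1.862 = 2.7 °C.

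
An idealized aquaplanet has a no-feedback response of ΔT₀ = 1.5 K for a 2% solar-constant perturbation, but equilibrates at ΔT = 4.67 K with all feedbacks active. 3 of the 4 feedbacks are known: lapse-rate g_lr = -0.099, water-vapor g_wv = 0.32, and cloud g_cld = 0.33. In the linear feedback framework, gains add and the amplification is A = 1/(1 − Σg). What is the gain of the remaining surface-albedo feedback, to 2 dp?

0.13

Amplification A = ΔT/ΔT₀ = 4.67/1.5 = 3.113.
Total gain g = 1 − 1/A = 1 − 1/3.113 = 0.6788.
Known gains sum to -0.099 + 0.32 + 0.33 = 0.551.
g_alb = 0.6788 − 0.551 = 0.13.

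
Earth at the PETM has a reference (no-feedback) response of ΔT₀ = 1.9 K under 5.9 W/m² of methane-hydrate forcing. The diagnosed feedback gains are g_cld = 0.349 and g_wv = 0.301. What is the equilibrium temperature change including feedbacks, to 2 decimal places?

5.43 K

Total gain g = 0.349 + 0.301 = 0.65.
Amplification A = 1/(1 − 0.65) = 2.857.
ΔT = 1.9 × 2.857 = 5.43 K.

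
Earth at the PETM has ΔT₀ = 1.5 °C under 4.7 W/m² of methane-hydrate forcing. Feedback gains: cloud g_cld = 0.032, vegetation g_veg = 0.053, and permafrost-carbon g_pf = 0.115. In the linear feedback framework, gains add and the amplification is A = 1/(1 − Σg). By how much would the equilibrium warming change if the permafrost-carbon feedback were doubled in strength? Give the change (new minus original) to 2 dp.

0.31 °C

Original: g = 0.2, ΔT = 1.5/(1−0.2) = 1.8750 °C.
With doubled permafrost-carbon: g' = 0.315, ΔT' = 1.5/(1−0.315) = 2.1898 °C.
Change = 2.1898 − 1.8750 = 0.31 °C.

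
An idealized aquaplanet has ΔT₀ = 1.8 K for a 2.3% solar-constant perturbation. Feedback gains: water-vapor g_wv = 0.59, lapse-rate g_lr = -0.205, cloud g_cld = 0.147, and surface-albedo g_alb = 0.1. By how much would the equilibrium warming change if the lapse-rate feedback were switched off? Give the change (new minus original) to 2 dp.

6.15 K

Original: g = 0.632, ΔT = 1.8/(1−0.632) = 4.8913 K.
Without lapse-rate: g' = 0.837, ΔT' = 1.8/(1−0.837) = 11.0429 K.
Change = 11.0429 − 4.8913 = 6.15 K.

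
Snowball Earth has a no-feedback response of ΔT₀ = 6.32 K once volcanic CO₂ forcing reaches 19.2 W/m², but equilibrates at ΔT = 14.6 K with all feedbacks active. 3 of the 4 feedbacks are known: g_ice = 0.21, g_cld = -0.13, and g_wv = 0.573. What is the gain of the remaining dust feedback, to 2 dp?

Amplification A = ΔT/ΔT₀ = 14.6/6.32 = 2.31.
Total gain g = 1 − 1/A = 1 − 1/2.31 = 0.5671.
Known gains sum to 0.21 − 0.13 + 0.573 = 0.653.
g_dust = 0.5671 − 0.653 = -0.09.

-0.09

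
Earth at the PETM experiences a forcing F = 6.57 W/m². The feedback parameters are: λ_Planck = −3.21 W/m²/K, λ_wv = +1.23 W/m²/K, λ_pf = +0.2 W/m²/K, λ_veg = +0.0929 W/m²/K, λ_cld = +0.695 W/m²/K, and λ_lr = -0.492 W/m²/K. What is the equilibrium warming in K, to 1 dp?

Net feedback parameter λ = (−3.21) + (+1.23) + (+0.2) + (+0.0929) + (+0.695) + (-0.492) = -1.4841 W/m²/K.
ΔT = −F/λ = −6.57/(-1.4841) = 4.4 K.

4.4 K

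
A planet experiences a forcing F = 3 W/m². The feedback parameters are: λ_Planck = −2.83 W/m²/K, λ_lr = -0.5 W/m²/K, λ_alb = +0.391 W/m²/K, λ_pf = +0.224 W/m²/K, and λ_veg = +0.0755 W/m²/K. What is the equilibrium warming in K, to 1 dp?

Net feedback parameter λ = (−2.83) + (-0.5) + (+0.391) + (+0.224) + (+0.0755) = -2.6395 W/m²/K.
ΔT = −F/λ = −3/(-2.6395) = 1.1 K.

1.1 K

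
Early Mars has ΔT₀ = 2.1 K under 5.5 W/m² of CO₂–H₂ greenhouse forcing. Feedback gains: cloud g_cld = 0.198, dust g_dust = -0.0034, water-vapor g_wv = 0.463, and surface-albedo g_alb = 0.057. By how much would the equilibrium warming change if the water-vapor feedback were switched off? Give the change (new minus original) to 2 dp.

-4.55 K

Original: g = 0.7146, ΔT = 2.1/(1−0.7146) = 7.3581 K.
Without water-vapor: g' = 0.2516, ΔT' = 2.1/(1−0.2516) = 2.8060 K.
Change = 2.8060 − 7.3581 = -4.55 K.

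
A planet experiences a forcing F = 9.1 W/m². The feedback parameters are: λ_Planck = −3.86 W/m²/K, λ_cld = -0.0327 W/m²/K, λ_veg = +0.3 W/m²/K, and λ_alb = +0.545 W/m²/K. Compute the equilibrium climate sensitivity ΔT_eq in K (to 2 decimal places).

2.99 K

Net feedback parameter λ = (−3.86) + (-0.0327) + (+0.3) + (+0.545) = -3.0477 W/m²/K.
ΔT = −F/λ = −9.1/(-3.0477) = 2.99 K.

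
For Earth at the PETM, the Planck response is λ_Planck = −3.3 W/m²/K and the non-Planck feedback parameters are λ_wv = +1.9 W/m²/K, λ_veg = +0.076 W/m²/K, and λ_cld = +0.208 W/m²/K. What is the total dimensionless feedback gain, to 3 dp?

Convert to gains: g_wv = 1.9/3.3 = 0.5758; g_veg = 0.076/3.3 = 0.02303; g_cld = 0.208/3.3 = 0.06303.
Total gain g = 0.66186.

0.662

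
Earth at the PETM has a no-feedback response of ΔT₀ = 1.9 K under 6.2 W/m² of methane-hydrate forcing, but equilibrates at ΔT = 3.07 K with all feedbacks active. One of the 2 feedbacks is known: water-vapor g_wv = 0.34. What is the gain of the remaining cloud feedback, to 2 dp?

Amplification A = ΔT/ΔT₀ = 3.07/1.9 = 1.616.
Total gain g = 1 − 1/A = 1 − 1/1.616 = 0.3812.
The known gain is 0.34.
g_cld = 0.3812 − 0.34 = 0.04.

0.04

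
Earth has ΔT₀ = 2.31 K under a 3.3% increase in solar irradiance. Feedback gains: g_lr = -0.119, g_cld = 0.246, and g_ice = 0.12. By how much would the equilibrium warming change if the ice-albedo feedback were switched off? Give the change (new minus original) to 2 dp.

Original: g = 0.247, ΔT = 2.31/(1−0.247) = 3.0677 K.
Without ice-albedo: g' = 0.127, ΔT' = 2.31/(1−0.127) = 2.6460 K.
Change = 2.6460 − 3.0677 = -0.42 K.

-0.42 K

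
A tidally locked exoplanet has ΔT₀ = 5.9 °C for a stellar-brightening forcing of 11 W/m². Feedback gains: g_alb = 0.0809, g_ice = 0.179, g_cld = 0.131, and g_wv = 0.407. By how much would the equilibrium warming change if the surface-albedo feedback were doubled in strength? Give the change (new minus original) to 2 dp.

19.49 °C

Original: g = 0.7979, ΔT = 5.9/(1−0.7979) = 29.1935 °C.
With doubled surface-albedo: g' = 0.8788, ΔT' = 5.9/(1−0.8788) = 48.6799 °C.
Change = 48.6799 − 29.1935 = 19.49 °C.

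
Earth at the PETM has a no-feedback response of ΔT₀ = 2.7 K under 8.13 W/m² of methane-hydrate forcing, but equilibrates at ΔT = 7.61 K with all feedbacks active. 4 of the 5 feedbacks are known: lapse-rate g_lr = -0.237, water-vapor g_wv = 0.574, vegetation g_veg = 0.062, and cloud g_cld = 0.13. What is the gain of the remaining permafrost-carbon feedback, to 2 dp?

Amplification A = ΔT/ΔT₀ = 7.61/2.7 = 2.819.
Total gain g = 1 − 1/A = 1 − 1/2.819 = 0.6453.
Known gains sum to -0.237 + 0.574 + 0.062 + 0.13 = 0.529.
g_pf = 0.6453 − 0.529 = 0.12.

0.12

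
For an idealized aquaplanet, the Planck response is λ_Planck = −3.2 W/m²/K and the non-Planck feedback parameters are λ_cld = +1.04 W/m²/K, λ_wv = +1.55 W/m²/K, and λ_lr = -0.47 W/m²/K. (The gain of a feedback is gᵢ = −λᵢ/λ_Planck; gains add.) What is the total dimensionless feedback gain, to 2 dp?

Convert to gains: g_cld = 1.04/3.2 = 0.325; g_wv = 1.55/3.2 = 0.4844; g_lr = -0.47/3.2 = -0.1469.
Total gain g = 0.6625.

0.66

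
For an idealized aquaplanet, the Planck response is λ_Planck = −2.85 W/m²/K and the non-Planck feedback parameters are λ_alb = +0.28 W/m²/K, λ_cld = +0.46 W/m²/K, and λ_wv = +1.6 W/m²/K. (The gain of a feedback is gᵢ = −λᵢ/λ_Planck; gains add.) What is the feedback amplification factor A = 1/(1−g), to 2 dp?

5.59

Convert to gains: g_alb = 0.28/2.85 = 0.09825; g_cld = 0.46/2.85 = 0.1614; g_wv = 1.6/2.85 = 0.5614.
Total gain g = 0.82105.
A = 1/(1 − 0.82105) = 5.59.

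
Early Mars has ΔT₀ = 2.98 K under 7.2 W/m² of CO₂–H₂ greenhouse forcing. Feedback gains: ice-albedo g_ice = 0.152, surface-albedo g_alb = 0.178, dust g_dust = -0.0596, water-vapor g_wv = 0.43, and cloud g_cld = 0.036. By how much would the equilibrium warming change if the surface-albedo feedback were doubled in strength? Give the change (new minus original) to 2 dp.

23.51 K

Original: g = 0.7364, ΔT = 2.98/(1−0.7364) = 11.3050 K.
With doubled surface-albedo: g' = 0.9144, ΔT' = 2.98/(1−0.9144) = 34.8131 K.
Change = 34.8131 − 11.3050 = 23.51 K.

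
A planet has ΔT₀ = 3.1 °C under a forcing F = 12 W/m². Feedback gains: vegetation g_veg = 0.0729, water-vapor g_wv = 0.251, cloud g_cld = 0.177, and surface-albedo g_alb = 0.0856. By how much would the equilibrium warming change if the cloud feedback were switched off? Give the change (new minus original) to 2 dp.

-2.25 °C

Original: g = 0.5865, ΔT = 3.1/(1−0.5865) = 7.4970 °C.
Without cloud: g' = 0.4095, ΔT' = 3.1/(1−0.4095) = 5.2498 °C.
Change = 5.2498 − 7.4970 = -2.25 °C.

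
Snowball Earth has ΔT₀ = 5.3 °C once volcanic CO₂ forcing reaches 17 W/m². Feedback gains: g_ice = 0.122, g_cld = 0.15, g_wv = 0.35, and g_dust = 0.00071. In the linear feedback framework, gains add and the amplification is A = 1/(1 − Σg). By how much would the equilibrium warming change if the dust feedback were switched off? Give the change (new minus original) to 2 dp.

-0.03 °C

Original: g = 0.62271, ΔT = 5.3/(1−0.62271) = 14.0475 °C.
Without dust: g' = 0.622, ΔT' = 5.3/(1−0.622) = 14.0212 °C.
Change = 14.0212 − 14.0475 = -0.03 °C.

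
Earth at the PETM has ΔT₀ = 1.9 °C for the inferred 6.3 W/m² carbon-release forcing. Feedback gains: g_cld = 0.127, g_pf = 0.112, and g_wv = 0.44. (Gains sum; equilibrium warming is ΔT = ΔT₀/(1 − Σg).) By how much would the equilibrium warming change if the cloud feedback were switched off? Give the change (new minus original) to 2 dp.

Original: g = 0.679, ΔT = 1.9/(1−0.679) = 5.9190 °C.
Without cloud: g' = 0.552, ΔT' = 1.9/(1−0.552) = 4.2411 °C.
Change = 4.2411 − 5.9190 = -1.68 °C.

-1.68 °C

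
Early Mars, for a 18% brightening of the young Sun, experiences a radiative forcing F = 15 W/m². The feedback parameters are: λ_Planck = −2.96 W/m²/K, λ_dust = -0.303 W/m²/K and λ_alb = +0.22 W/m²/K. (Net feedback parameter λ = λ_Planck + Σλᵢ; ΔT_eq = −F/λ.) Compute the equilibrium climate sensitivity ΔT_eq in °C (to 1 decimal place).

Net feedback parameter λ = (−2.96) + (-0.303) + (+0.22) = -3.043 W/m²/K.
ΔT = −F/λ = −15/(-3.043) = 4.9 °C.

4.9 °C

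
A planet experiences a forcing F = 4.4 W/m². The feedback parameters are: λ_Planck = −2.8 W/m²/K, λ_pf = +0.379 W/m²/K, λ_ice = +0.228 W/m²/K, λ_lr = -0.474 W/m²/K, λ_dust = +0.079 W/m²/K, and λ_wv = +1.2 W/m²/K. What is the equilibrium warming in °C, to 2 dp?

3.17 °C

Net feedback parameter λ = (−2.8) + (+0.379) + (+0.228) + (-0.474) + (+0.079) + (+1.2) = -1.388 W/m²/K.
ΔT = −F/λ = −4.4/(-1.388) = 3.17 °C.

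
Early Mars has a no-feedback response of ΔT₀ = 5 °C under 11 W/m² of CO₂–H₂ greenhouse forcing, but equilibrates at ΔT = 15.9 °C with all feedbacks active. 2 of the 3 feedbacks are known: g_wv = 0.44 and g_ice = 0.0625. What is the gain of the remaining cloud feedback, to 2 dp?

Amplification A = ΔT/ΔT₀ = 15.9/5 = 3.18.
Total gain g = 1 − 1/A = 1 − 1/3.18 = 0.6855.
Known gains sum to 0.44 + 0.0625 = 0.5025.
g_cld = 0.6855 − 0.5025 = 0.18.

0.18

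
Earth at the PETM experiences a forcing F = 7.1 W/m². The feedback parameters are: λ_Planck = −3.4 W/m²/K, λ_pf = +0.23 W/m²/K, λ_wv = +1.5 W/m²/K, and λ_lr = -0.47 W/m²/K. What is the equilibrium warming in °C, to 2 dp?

3.32 °C

Net feedback parameter λ = (−3.4) + (+0.23) + (+1.5) + (-0.47) = -2.14 W/m²/K.
ΔT = −F/λ = −7.1/(-2.14) = 3.32 °C.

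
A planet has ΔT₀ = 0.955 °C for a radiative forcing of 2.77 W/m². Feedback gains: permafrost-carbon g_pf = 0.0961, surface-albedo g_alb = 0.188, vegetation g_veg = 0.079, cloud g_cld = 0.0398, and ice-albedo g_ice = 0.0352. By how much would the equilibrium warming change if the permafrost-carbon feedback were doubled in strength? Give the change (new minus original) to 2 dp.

Original: g = 0.4381, ΔT = 0.955/(1−0.4381) = 1.6996 °C.
With doubled permafrost-carbon: g' = 0.5342, ΔT' = 0.955/(1−0.5342) = 2.0502 °C.
Change = 2.0502 − 1.6996 = 0.35 °C.

0.35 °C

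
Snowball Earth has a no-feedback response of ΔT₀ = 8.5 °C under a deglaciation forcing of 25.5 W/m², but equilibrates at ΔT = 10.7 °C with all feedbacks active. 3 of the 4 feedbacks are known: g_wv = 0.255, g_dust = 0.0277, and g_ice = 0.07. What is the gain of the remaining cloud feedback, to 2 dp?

Amplification A = ΔT/ΔT₀ = 10.7/8.5 = 1.259.
Total gain g = 1 − 1/A = 1 − 1/1.259 = 0.2057.
Known gains sum to 0.255 + 0.0277 + 0.07 = 0.3527.
g_cld = 0.2057 − 0.3527 = -0.15.

-0.15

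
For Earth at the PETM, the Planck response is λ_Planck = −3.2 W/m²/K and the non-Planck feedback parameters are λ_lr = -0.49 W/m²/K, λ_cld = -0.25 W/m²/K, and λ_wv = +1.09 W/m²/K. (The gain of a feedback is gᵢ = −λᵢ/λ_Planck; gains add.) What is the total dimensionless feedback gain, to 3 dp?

0.109

Convert to gains: g_lr = -0.49/3.2 = -0.1531; g_cld = -0.25/3.2 = -0.07812; g_wv = 1.09/3.2 = 0.3406.
Total gain g = 0.10938.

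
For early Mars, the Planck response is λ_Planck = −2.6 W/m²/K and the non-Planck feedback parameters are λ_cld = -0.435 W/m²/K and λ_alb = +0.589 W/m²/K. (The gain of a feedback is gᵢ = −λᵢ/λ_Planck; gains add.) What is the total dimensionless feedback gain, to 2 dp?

0.06

Convert to gains: g_cld = -0.435/2.6 = -0.1673; g_alb = 0.589/2.6 = 0.2265.
Total gain g = 0.0592.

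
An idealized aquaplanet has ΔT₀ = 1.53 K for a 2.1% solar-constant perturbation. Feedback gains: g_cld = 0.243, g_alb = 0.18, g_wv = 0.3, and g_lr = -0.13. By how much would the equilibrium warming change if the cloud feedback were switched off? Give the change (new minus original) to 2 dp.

-1.41 K

Original: g = 0.593, ΔT = 1.53/(1−0.593) = 3.7592 K.
Without cloud: g' = 0.35, ΔT' = 1.53/(1−0.35) = 2.3538 K.
Change = 2.3538 − 3.7592 = -1.41 K.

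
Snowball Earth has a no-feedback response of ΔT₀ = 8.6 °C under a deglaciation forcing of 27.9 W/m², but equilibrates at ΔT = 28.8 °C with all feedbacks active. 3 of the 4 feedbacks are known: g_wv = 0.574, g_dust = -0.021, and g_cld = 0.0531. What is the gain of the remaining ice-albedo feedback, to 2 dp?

0.10

Amplification A = ΔT/ΔT₀ = 28.8/8.6 = 3.349.
Total gain g = 1 − 1/A = 1 − 1/3.349 = 0.7014.
Known gains sum to 0.574 − 0.021 + 0.0531 = 0.6061.
g_ice = 0.7014 − 0.6061 = 0.10.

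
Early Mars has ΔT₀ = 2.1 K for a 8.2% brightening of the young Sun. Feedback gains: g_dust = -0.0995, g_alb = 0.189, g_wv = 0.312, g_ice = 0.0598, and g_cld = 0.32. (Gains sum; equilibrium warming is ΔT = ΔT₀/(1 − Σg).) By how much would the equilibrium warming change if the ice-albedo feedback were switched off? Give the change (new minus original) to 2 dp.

-2.06 K

Original: g = 0.7813, ΔT = 2.1/(1−0.7813) = 9.6022 K.
Without ice-albedo: g' = 0.7215, ΔT' = 2.1/(1−0.7215) = 7.5404 K.
Change = 7.5404 − 9.6022 = -2.06 K.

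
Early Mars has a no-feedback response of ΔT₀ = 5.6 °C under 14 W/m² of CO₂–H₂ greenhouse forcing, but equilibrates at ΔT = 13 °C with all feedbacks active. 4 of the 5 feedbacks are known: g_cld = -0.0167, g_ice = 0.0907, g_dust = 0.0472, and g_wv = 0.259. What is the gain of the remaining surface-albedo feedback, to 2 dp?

Amplification A = ΔT/ΔT₀ = 13/5.6 = 2.321.
Total gain g = 1 − 1/A = 1 − 1/2.321 = 0.5692.
Known gains sum to -0.0167 + 0.0907 + 0.0472 + 0.259 = 0.3802.
g_alb = 0.5692 − 0.3802 = 0.19.

0.19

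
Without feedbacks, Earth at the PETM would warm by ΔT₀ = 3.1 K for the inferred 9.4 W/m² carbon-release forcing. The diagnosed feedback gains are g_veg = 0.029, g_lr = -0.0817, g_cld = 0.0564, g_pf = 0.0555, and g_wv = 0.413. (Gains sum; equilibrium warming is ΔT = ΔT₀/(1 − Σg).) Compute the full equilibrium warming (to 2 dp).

5.87 K

Total gain g = 0.029 − 0.0817 + 0.0564 + 0.0555 + 0.413 = 0.4722.
Amplification A = 1/(1 − 0.4722) = 1.895.
ΔT = 3.1 × 1.895 = 5.87 K.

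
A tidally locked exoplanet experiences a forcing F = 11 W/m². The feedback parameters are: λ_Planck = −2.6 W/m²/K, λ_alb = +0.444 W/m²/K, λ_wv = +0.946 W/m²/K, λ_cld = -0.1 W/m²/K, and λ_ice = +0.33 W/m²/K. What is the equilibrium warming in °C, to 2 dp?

11.22 °C

Net feedback parameter λ = (−2.6) + (+0.444) + (+0.946) + (-0.1) + (+0.33) = -0.98 W/m²/K.
ΔT = −F/λ = −11/(-0.98) = 11.22 °C.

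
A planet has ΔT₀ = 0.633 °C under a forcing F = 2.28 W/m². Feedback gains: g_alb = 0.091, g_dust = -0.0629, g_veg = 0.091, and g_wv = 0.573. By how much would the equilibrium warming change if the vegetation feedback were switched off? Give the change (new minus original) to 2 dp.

-0.47 °C

Original: g = 0.6921, ΔT = 0.633/(1−0.6921) = 2.0559 °C.
Without vegetation: g' = 0.6011, ΔT' = 0.633/(1−0.6011) = 1.5869 °C.
Change = 1.5869 − 2.0559 = -0.47 °C.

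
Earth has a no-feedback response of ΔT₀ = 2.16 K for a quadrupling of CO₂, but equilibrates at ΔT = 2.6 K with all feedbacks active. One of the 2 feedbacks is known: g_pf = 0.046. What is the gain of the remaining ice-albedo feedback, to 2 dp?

Amplification A = ΔT/ΔT₀ = 2.6/2.16 = 1.204.
Total gain g = 1 − 1/A = 1 − 1/1.204 = 0.1694.
The known gain is 0.046.
g_ice = 0.1694 − 0.046 = 0.12.

0.12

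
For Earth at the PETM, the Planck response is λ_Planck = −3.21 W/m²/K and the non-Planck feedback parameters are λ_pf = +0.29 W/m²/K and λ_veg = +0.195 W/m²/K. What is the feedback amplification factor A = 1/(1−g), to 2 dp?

Convert to gains: g_pf = 0.29/3.21 = 0.09034; g_veg = 0.195/3.21 = 0.06075.
Total gain g = 0.15109.
A = 1/(1 − 0.15109) = 1.18.

1.18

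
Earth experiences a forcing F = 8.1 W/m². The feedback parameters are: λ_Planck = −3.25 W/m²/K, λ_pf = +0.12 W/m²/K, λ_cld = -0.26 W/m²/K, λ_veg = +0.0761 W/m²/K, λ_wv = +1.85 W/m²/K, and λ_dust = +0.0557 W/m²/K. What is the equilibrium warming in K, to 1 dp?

Net feedback parameter λ = (−3.25) + (+0.12) + (-0.26) + (+0.0761) + (+1.85) + (+0.0557) = -1.4082 W/m²/K.
ΔT = −F/λ = −8.1/(-1.4082) = 5.8 K.

5.8 K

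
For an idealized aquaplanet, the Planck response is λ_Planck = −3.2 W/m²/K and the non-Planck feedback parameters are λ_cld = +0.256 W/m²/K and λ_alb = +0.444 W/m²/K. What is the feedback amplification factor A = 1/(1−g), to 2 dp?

Convert to gains: g_cld = 0.256/3.2 = 0.08; g_alb = 0.444/3.2 = 0.1387.
Total gain g = 0.2187.
A = 1/(1 − 0.2187) = 1.28.

1.28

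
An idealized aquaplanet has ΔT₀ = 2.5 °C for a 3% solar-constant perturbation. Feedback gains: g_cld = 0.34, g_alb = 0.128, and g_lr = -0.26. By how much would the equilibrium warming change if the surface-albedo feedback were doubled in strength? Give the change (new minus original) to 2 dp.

Original: g = 0.208, ΔT = 2.5/(1−0.208) = 3.1566 °C.
With doubled surface-albedo: g' = 0.336, ΔT' = 2.5/(1−0.336) = 3.7651 °C.
Change = 3.7651 − 3.1566 = 0.61 °C.

0.61 °C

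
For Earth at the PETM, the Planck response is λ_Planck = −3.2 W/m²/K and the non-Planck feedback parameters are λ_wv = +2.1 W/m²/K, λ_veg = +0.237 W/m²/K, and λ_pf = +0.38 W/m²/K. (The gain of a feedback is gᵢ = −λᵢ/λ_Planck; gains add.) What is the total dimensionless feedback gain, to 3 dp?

0.849

Convert to gains: g_wv = 2.1/3.2 = 0.6562; g_veg = 0.237/3.2 = 0.07406; g_pf = 0.38/3.2 = 0.1187.
Total gain g = 0.84896.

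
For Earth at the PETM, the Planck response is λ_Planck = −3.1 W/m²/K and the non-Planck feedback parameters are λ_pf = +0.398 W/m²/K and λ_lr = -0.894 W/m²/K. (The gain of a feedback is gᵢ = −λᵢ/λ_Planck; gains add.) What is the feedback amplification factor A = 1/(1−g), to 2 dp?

0.86

Convert to gains: g_pf = 0.398/3.1 = 0.1284; g_lr = -0.894/3.1 = -0.2884.
Total gain g = -0.16.
A = 1/(1 + 0.16) = 0.86.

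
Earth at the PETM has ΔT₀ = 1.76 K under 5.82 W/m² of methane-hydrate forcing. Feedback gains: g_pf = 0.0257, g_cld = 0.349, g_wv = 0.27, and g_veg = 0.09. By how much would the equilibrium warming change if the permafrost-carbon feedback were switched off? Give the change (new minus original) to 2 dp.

Original: g = 0.7347, ΔT = 1.76/(1−0.7347) = 6.6340 K.
Without permafrost-carbon: g' = 0.709, ΔT' = 1.76/(1−0.709) = 6.0481 K.
Change = 6.0481 − 6.6340 = -0.59 K.

-0.59 K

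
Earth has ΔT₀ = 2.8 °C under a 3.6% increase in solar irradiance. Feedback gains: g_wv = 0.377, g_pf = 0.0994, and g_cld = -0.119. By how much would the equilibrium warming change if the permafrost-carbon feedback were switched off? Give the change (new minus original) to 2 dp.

Original: g = 0.3574, ΔT = 2.8/(1−0.3574) = 4.3573 °C.
Without permafrost-carbon: g' = 0.258, ΔT' = 2.8/(1−0.258) = 3.7736 °C.
Change = 3.7736 − 4.3573 = -0.58 °C.

-0.58 °C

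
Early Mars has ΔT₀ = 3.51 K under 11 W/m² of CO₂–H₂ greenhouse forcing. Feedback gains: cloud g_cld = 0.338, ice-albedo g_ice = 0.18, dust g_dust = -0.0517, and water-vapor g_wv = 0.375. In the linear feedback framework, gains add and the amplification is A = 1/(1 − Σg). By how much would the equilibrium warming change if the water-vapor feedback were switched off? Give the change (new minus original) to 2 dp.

-15.54 K

Original: g = 0.8413, ΔT = 3.51/(1−0.8413) = 22.1172 K.
Without water-vapor: g' = 0.4663, ΔT' = 3.51/(1−0.4663) = 6.5767 K.
Change = 6.5767 − 22.1172 = -15.54 K.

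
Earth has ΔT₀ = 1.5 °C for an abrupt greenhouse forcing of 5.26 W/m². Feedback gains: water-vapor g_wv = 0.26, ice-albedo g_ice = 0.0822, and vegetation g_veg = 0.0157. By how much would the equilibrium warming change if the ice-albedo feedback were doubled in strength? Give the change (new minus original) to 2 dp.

Original: g = 0.3579, ΔT = 1.5/(1−0.3579) = 2.3361 °C.
With doubled ice-albedo: g' = 0.4401, ΔT' = 1.5/(1−0.4401) = 2.6790 °C.
Change = 2.6790 − 2.3361 = 0.34 °C.

0.34 °C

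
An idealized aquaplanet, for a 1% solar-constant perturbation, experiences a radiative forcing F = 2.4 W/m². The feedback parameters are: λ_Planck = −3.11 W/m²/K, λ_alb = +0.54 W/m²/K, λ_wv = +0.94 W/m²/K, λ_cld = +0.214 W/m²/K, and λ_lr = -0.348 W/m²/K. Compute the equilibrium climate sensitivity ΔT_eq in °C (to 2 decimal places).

1.36 °C

Net feedback parameter λ = (−3.11) + (+0.54) + (+0.94) + (+0.214) + (-0.348) = -1.764 W/m²/K.
ΔT = −F/λ = −2.4/(-1.764) = 1.36 °C.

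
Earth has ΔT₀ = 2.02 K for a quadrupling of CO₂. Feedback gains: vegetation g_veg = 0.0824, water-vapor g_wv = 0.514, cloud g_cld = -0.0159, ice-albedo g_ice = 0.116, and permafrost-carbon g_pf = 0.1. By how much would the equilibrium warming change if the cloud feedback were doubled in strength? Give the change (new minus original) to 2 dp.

-0.72 K

Original: g = 0.7965, ΔT = 2.02/(1−0.7965) = 9.9263 K.
With doubled cloud: g' = 0.7806, ΔT' = 2.02/(1−0.7806) = 9.2069 K.
Change = 9.2069 − 9.9263 = -0.72 K.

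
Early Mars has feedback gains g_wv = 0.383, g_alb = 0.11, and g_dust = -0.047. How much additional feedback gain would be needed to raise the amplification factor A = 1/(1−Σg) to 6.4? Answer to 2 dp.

0.40

Current total gain = 0.446.
Target gain for A = 6.4: g* = 1 − 1/6.4 = 0.8438.
Additional gain needed = 0.8438 − 0.446 = 0.40.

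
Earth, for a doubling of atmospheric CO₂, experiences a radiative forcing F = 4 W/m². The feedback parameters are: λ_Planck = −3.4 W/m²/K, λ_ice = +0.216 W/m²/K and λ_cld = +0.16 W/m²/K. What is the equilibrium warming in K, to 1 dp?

1.3 K

Net feedback parameter λ = (−3.4) + (+0.216) + (+0.16) = -3.024 W/m²/K.
ΔT = −F/λ = −4/(-3.024) = 1.3 K.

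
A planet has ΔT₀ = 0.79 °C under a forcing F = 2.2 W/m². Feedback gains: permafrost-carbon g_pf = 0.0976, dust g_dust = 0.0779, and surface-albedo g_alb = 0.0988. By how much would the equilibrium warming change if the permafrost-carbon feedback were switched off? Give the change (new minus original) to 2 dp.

-0.13 °C

Original: g = 0.2743, ΔT = 0.79/(1−0.2743) = 1.0886 °C.
Without permafrost-carbon: g' = 0.1767, ΔT' = 0.79/(1−0.1767) = 0.9596 °C.
Change = 0.9596 − 1.0886 = -0.13 °C.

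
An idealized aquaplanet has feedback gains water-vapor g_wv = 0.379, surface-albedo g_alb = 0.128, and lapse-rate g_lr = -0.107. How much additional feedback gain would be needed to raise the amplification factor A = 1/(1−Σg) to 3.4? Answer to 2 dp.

0.31

Current total gain = 0.4.
Target gain for A = 3.4: g* = 1 − 1/3.4 = 0.7059.
Additional gain needed = 0.7059 − 0.4 = 0.31.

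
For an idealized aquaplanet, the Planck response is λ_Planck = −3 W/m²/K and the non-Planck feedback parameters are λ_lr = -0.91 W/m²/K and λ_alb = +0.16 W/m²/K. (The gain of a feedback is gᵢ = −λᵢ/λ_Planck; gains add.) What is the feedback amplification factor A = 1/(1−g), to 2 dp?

0.80

Convert to gains: g_lr = -0.91/3 = -0.3033; g_alb = 0.16/3 = 0.05333.
Total gain g = -0.24997.
A = 1/(1 + 0.24997) = 0.80.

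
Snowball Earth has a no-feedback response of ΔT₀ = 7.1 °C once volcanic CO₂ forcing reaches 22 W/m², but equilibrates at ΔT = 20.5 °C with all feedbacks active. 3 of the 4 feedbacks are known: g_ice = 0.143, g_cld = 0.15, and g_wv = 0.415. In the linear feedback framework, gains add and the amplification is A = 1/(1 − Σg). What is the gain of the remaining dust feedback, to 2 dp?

-0.05

Amplification A = ΔT/ΔT₀ = 20.5/7.1 = 2.887.
Total gain g = 1 − 1/A = 1 − 1/2.887 = 0.6536.
Known gains sum to 0.143 + 0.15 + 0.415 = 0.708.
g_dust = 0.6536 − 0.708 = -0.05.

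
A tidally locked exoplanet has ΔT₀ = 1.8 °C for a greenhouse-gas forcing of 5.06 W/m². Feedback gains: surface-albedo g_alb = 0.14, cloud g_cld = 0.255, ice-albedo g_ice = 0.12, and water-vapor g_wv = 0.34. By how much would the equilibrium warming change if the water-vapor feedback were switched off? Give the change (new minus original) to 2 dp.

-8.70 °C

Original: g = 0.855, ΔT = 1.8/(1−0.855) = 12.4138 °C.
Without water-vapor: g' = 0.515, ΔT' = 1.8/(1−0.515) = 3.7113 °C.
Change = 3.7113 − 12.4138 = -8.70 °C.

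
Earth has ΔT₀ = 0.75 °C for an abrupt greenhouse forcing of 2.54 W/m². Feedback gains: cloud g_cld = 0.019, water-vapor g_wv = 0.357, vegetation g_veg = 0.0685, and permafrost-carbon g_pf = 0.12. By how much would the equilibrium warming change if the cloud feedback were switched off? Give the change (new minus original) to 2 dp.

Original: g = 0.5645, ΔT = 0.75/(1−0.5645) = 1.7222 °C.
Without cloud: g' = 0.5455, ΔT' = 0.75/(1−0.5455) = 1.6502 °C.
Change = 1.6502 − 1.7222 = -0.07 °C.

-0.07 °C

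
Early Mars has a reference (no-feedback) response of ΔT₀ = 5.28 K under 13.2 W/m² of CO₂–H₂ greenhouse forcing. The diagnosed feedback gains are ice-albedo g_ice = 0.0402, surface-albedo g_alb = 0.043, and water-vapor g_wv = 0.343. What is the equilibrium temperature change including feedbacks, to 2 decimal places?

Total gain g = 0.0402 + 0.043 + 0.343 = 0.4262.
Amplification A = 1/(1 − 0.4262) = 1.743.
ΔT = 5.28 × 1.743 = 9.20 K.

9.20 K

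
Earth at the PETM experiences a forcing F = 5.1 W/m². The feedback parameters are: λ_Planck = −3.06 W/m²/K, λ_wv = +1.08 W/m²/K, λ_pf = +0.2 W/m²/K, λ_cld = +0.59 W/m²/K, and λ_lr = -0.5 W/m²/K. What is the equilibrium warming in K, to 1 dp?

Net feedback parameter λ = (−3.06) + (+1.08) + (+0.2) + (+0.59) + (-0.5) = -1.69 W/m²/K.
ΔT = −F/λ = −5.1/(-1.69) = 3.0 K.

3.0 K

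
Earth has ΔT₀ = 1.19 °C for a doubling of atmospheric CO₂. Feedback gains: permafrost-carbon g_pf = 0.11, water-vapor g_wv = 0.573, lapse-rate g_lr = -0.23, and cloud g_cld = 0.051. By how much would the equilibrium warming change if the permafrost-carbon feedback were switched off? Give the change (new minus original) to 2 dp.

-0.44 °C

Original: g = 0.504, ΔT = 1.19/(1−0.504) = 2.3992 °C.
Without permafrost-carbon: g' = 0.394, ΔT' = 1.19/(1−0.394) = 1.9637 °C.
Change = 1.9637 − 2.3992 = -0.44 °C.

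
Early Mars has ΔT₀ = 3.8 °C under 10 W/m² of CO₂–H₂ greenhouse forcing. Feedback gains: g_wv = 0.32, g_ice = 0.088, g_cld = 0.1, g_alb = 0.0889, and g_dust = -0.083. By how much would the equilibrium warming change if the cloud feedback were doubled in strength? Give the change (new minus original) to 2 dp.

Original: g = 0.5139, ΔT = 3.8/(1−0.5139) = 7.8173 °C.
With doubled cloud: g' = 0.6139, ΔT' = 3.8/(1−0.6139) = 9.8420 °C.
Change = 9.8420 − 7.8173 = 2.02 °C.

2.02 °C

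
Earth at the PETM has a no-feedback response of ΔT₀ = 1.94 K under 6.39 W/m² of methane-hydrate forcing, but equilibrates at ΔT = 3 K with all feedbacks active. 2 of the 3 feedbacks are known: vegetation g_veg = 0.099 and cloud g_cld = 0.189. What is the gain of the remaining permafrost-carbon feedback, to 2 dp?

Amplification A = ΔT/ΔT₀ = 3/1.94 = 1.546.
Total gain g = 1 − 1/A = 1 − 1/1.546 = 0.3532.
Known gains sum to 0.099 + 0.189 = 0.288.
g_pf = 0.3532 − 0.288 = 0.07.

0.07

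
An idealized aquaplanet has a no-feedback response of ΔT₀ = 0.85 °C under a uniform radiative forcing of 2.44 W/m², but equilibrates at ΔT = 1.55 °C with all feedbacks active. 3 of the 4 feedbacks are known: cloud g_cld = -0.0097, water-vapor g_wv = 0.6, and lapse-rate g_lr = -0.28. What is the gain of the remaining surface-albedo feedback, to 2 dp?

Amplification A = ΔT/ΔT₀ = 1.55/0.85 = 1.824.
Total gain g = 1 − 1/A = 1 − 1/1.824 = 0.4518.
Known gains sum to -0.0097 + 0.6 − 0.28 = 0.3103.
g_alb = 0.4518 − 0.3103 = 0.14.

0.14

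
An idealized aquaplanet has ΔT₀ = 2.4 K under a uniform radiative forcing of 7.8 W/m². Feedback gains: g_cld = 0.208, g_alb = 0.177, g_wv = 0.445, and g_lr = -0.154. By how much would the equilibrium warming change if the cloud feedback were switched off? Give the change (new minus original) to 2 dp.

-2.90 K

Original: g = 0.676, ΔT = 2.4/(1−0.676) = 7.4074 K.
Without cloud: g' = 0.468, ΔT' = 2.4/(1−0.468) = 4.5113 K.
Change = 4.5113 − 7.4074 = -2.90 K.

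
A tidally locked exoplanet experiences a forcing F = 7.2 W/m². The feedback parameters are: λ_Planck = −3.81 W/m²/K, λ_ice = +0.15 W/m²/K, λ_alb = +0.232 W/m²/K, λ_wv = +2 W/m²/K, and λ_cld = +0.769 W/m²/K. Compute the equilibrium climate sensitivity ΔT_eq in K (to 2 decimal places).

10.93 K

Net feedback parameter λ = (−3.81) + (+0.15) + (+0.232) + (+2) + (+0.769) = -0.659 W/m²/K.
ΔT = −F/λ = −7.2/(-0.659) = 10.93 K.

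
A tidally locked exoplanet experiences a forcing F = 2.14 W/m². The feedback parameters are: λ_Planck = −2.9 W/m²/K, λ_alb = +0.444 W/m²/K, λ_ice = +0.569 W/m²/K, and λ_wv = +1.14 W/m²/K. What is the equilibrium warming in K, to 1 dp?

2.9 K

Net feedback parameter λ = (−2.9) + (+0.444) + (+0.569) + (+1.14) = -0.747 W/m²/K.
ΔT = −F/λ = −2.14/(-0.747) = 2.9 K.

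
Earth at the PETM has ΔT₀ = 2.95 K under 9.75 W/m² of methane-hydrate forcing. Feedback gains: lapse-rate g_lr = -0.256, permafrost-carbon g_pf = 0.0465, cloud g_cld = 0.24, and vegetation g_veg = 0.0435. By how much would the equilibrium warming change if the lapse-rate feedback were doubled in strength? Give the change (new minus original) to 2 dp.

-0.69 K

Original: g = 0.074, ΔT = 2.95/(1−0.074) = 3.1857 K.
With doubled lapse-rate: g' = -0.182, ΔT' = 2.95/(1+0.182) = 2.4958 K.
Change = 2.4958 − 3.1857 = -0.69 K.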